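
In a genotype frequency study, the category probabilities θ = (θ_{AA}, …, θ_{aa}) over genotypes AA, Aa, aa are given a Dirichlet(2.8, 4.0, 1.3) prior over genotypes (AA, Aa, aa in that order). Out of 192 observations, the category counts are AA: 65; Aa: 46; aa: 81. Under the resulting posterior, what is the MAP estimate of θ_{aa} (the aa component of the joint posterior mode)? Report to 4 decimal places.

0.4125

The Dirichlet prior is conjugate to the Multinomial likelihood: each posterior αⱼ = prior αⱼ + observed count nⱼ.
Posterior concentration: (67.8, 50.0, 82.3), total = 200.1.
Joint mode component: (α_{aa}−1)/(Σα−K) = 81.3/197.1 = 0.4125.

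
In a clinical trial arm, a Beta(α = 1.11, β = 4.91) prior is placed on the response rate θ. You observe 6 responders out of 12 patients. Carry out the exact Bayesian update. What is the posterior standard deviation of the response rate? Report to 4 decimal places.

The Beta prior is conjugate to a Binomial/Bernoulli likelihood; the update adds successes to α and failures to β.
Posterior: Beta(α+k, β+n−k) = Beta(1.11+6, 4.91+6) = Beta(7.11, 10.91).
Var = αβ/((α+β)²(α+β+1)) = 7.11·10.91/(18.02²·19.02) = 0.01255956; SD = √0.01255956 = 0.1121.

0.1121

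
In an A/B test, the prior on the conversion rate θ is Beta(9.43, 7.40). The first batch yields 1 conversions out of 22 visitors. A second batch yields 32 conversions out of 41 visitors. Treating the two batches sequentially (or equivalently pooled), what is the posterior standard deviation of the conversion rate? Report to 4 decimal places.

0.0555

The Beta prior is conjugate to a Binomial/Bernoulli likelihood; the update adds successes to α and failures to β.
After batch 1: Beta(9.43+1, 7.40+21) = Beta(10.43, 28.40).
After batch 2: Beta(10.43+32, 28.40+9) = Beta(42.43, 37.40).
Var = αβ/((α+β)²(α+β+1)) = 42.43·37.40/(79.83²·80.83) = 0.00308063; SD = √0.00308063 = 0.0555.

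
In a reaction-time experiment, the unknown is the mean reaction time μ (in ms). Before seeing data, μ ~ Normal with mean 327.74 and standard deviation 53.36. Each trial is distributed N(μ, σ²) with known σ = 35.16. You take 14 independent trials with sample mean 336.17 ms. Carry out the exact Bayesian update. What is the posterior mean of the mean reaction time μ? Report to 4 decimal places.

335.9164

For Normal data with known variance σ², a Normal(μ₀, σ₀²) prior on μ is conjugate. Posterior precision = 1/σ₀² + n/σ²; posterior mean is the precision-weighted average of μ₀ and x̄.
n·x̄ = 14·336.17 = 4706.38.
σ₀² = 53.36² = 2847.2896, σ² = 35.16² = 1236.2256; σ² + n·σ₀² = 1236.2256 + 14·2847.2896 = 41098.28.
Posterior mean = (μ₀/σ₀² + n·x̄/σ²)/(1/σ₀² + n/σ²) = (σ²·μ₀ + σ₀²·n·x̄)/(σ² + n·σ₀²) = (1236.2256·327.74 + 2847.2896·4706.38)/41098.28 = 13805587.405792/41098.28 = 335.9164.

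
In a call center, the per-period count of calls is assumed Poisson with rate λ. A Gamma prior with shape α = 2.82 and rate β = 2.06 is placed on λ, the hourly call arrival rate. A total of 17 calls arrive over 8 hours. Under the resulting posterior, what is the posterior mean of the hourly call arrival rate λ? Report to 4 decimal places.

1.9702

With a Gamma(shape α, rate β) prior, the Poisson likelihood is conjugate: the posterior is Gamma(α + ΣXᵢ, β + n).
Posterior: Gamma(α+S, β+n) = Gamma(2.82+17, 2.06+8) = Gamma(19.82, 10.06).
Posterior mean = α/β = 19.82/10.06 = 1.9702.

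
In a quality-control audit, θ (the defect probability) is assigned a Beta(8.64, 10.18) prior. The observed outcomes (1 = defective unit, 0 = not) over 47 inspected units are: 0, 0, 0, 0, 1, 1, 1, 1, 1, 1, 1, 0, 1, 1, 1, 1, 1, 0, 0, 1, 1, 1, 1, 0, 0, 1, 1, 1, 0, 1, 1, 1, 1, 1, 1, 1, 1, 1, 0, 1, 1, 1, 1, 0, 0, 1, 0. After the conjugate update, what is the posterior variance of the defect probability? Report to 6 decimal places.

The Beta prior is conjugate to a Binomial/Bernoulli likelihood; the update adds successes to α and failures to β.
Posterior: Beta(α+k, β+n−k) = Beta(8.64+33, 10.18+14) = Beta(41.64, 24.18).
Var = αβ/((α+β)²(α+β+1)) = 41.64·24.18/(65.82²·66.82) = 0.003478.

0.003478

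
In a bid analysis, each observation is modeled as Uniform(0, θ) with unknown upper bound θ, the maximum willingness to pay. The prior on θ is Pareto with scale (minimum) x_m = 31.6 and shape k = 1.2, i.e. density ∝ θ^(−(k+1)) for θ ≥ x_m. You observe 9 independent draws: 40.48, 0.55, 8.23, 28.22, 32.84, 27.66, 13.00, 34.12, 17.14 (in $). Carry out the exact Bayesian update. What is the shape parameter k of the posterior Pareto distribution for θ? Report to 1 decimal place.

10.2

A Pareto(scale x_m, shape k) prior on the upper bound θ of Uniform(0, θ) is conjugate: posterior is Pareto(max(x_m, max xᵢ), k + n).
Sample maximum = 40.48; prior scale x_m = 31.6 → posterior scale = max = 40.48.
Posterior shape = 1.2 + 9 = 10.2.
Posterior shape k = 10.2.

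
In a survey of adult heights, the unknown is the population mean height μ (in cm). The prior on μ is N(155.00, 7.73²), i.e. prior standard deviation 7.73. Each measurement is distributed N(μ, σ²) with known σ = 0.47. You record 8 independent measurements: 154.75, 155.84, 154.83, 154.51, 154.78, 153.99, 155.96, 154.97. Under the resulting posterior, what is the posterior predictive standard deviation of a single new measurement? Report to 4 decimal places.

For Normal data with known variance σ², a Normal(μ₀, σ₀²) prior on μ is conjugate. Posterior precision = 1/σ₀² + n/σ²; posterior mean is the precision-weighted average of μ₀ and x̄.
σ₀² = 7.73² = 59.7529, σ² = 0.47² = 0.2209; σ² + n·σ₀² = 0.2209 + 8·59.7529 = 478.2441.
Posterior precision = 1/σ₀² + n/σ² = 1/59.7529 + 8/0.2209 = (σ² + n·σ₀²)/(σ₀²σ²) = 478.2441/(59.7529·0.2209); posterior variance σₙ² = σ₀²σ²/(σ² + n·σ₀²) = 59.7529·0.2209/478.2441 = 0.027600.
Predictive variance for one new observation = σₙ² + σ² = 59.7529·0.2209/478.2441 + 0.2209 = σ²·(σ₀² + 478.2441)/478.2441 = 0.2209·537.997/478.2441 = 0.248500; SD = √(0.2209·537.997/478.2441) = 0.4985.

0.4985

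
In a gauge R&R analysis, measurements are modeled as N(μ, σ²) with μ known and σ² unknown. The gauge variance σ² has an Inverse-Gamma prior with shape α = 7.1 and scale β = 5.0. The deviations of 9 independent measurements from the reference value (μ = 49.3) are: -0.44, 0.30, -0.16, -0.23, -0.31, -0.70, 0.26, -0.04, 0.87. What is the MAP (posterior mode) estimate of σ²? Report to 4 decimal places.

With known mean μ and an Inverse-Gamma(α, β) prior on σ², the Normal likelihood is conjugate: posterior is Inv-Gamma(α + n/2, β + Σ(xᵢ−μ)²/2).
Σ(xᵢ−μ)² = (-0.44)² + (0.30)² + (-0.16)² + (-0.23)² + (-0.31)² + (-0.70)² + (0.26)² + (-0.04)² + (0.87)² = 1.7743.
Posterior: Inv-Gamma(7.1 + 9/2, 5.0 + 1.7743/2) = Inv-Gamma(11.60, 5.88715).
Mode = β/(α+1) = 5.88715/12.60 = 0.4672.

0.4672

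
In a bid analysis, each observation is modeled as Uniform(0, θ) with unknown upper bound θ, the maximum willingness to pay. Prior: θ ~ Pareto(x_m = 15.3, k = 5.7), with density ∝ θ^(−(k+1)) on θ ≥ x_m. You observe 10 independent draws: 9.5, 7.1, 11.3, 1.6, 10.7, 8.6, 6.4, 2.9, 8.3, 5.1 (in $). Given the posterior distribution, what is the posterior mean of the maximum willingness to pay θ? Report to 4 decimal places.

A Pareto(scale x_m, shape k) prior on the upper bound θ of Uniform(0, θ) is conjugate: posterior is Pareto(max(x_m, max xᵢ), k + n).
Sample maximum = 11.3; prior scale x_m = 15.3 → posterior scale = max = 15.3.
Posterior shape = 5.7 + 10 = 15.7.
E[θ|data] = k·x_m/(k−1) = 15.7·15.3/14.7 = 16.3408.

16.3408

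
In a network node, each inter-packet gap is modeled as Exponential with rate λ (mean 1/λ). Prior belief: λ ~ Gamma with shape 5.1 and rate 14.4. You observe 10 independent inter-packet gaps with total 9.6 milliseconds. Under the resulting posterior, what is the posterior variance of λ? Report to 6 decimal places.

With a Gamma(shape α, rate β) prior on the exponential rate λ, the posterior after n observations with total T = Σxᵢ is Gamma(α+n, β+T).
Posterior: Gamma(5.1+10, 14.4+9.6) = Gamma(15.1, 24.0).
Var = α/β² = 0.026215.

0.026215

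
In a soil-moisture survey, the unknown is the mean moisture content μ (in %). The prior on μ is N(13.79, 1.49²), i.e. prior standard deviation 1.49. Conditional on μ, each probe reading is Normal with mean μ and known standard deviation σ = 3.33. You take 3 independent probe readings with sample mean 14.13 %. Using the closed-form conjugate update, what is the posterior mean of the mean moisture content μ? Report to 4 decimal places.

For Normal data with known variance σ², a Normal(μ₀, σ₀²) prior on μ is conjugate. Posterior precision = 1/σ₀² + n/σ²; posterior mean is the precision-weighted average of μ₀ and x̄.
n·x̄ = 3·14.13 = 42.39.
σ₀² = 1.49² = 2.2201, σ² = 3.33² = 11.0889; σ² + n·σ₀² = 11.0889 + 3·2.2201 = 17.7492.
Posterior mean = (μ₀/σ₀² + n·x̄/σ²)/(1/σ₀² + n/σ²) = (σ²·μ₀ + σ₀²·n·x̄)/(σ² + n·σ₀²) = (11.0889·13.79 + 2.2201·42.39)/17.7492 = 247.02597/17.7492 = 13.9176.

13.9176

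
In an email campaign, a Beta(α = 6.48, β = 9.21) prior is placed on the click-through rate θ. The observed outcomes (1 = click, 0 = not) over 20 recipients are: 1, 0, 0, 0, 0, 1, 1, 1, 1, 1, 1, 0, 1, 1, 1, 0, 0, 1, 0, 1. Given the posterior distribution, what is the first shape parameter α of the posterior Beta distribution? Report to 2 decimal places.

The Beta prior is conjugate to a Binomial/Bernoulli likelihood; the update adds successes to α and failures to β.
Posterior: Beta(α+k, β+n−k) = Beta(6.48+12, 9.21+8) = Beta(18.48, 17.21).
Posterior α = 18.48.

18.48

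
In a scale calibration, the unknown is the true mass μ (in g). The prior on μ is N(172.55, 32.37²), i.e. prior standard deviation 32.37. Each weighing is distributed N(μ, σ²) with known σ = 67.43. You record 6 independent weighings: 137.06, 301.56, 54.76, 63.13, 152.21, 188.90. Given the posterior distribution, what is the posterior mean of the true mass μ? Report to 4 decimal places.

For Normal data with known variance σ², a Normal(μ₀, σ₀²) prior on μ is conjugate. Posterior precision = 1/σ₀² + n/σ²; posterior mean is the precision-weighted average of μ₀ and x̄.
Σxᵢ = 137.06 + 301.56 + 54.76 + 63.13 + 152.21 + 188.90 = 897.62, so n·x̄ = 897.62.
σ₀² = 32.37² = 1047.8169, σ² = 67.43² = 4546.8049; σ² + n·σ₀² = 4546.8049 + 6·1047.8169 = 10833.7063.
Posterior mean = (μ₀/σ₀² + n·x̄/σ²)/(1/σ₀² + n/σ²) = (σ²·μ₀ + σ₀²·n·x̄)/(σ² + n·σ₀²) = (4546.8049·172.55 + 1047.8169·897.62)/10833.7063 = 1725092.591273/10833.7063 = 159.2338.

159.2338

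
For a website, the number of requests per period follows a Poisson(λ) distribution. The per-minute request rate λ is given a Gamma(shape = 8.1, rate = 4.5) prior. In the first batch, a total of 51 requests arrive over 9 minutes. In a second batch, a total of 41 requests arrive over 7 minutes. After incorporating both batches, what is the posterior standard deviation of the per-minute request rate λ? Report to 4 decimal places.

With a Gamma(shape α, rate β) prior, the Poisson likelihood is conjugate: the posterior is Gamma(α + ΣXᵢ, β + n).
After batch 1: Gamma(α+S, β+n) = Gamma(8.1+51, 4.5+9) = Gamma(59.1, 13.5).
After batch 2: Gamma(α+S, β+n) = Gamma(59.1+41, 13.5+7) = Gamma(100.1, 20.5).
SD = √α/β = √100.1/20.5 = 0.4880.

0.4880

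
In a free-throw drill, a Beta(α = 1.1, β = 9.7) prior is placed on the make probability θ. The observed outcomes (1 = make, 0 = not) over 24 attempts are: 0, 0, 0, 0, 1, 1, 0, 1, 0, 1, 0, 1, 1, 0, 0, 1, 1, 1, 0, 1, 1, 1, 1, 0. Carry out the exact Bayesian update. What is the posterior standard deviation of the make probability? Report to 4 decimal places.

The Beta prior is conjugate to a Binomial/Bernoulli likelihood; the update adds successes to α and failures to β.
Posterior: Beta(α+k, β+n−k) = Beta(1.1+13, 9.7+11) = Beta(14.1, 20.7).
Var = αβ/((α+β)²(α+β+1)) = 14.1·20.7/(34.8²·35.8) = 0.00673206; SD = √0.00673206 = 0.0820.

0.0820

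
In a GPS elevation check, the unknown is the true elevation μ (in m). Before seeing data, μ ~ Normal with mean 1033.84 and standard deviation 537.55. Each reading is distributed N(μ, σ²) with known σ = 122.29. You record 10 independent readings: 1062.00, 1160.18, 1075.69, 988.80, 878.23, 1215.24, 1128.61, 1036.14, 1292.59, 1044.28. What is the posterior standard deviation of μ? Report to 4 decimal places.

38.5718

For Normal data with known variance σ², a Normal(μ₀, σ₀²) prior on μ is conjugate. Posterior precision = 1/σ₀² + n/σ²; posterior mean is the precision-weighted average of μ₀ and x̄.
σ₀² = 537.55² = 288960.0025, σ² = 122.29² = 14954.8441; σ² + n·σ₀² = 14954.8441 + 10·288960.0025 = 2904554.8691.
Posterior precision = 1/σ₀² + n/σ² = 1/288960.0025 + 10/14954.8441 = (σ² + n·σ₀²)/(σ₀²σ²) = 2904554.8691/(288960.0025·14954.8441); posterior variance σₙ² = σ₀²σ²/(σ² + n·σ₀²) = 288960.0025·14954.8441/2904554.8691 = 1487.784526.
Posterior SD = √σₙ² = √(288960.0025·14954.8441/2904554.8691) = 38.5718.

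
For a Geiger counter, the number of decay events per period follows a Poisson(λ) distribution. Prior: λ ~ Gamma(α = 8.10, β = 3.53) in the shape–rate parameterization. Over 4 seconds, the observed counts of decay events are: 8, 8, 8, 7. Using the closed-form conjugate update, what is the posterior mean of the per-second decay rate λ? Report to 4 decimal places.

5.1926

With a Gamma(shape α, rate β) prior, the Poisson likelihood is conjugate: the posterior is Gamma(α + ΣXᵢ, β + n).
Sum of counts S = 31 over n = 4 seconds.
Posterior: Gamma(α+S, β+n) = Gamma(8.10+31, 3.53+4) = Gamma(39.10, 7.53).
Posterior mean = α/β = 39.10/7.53 = 5.1926.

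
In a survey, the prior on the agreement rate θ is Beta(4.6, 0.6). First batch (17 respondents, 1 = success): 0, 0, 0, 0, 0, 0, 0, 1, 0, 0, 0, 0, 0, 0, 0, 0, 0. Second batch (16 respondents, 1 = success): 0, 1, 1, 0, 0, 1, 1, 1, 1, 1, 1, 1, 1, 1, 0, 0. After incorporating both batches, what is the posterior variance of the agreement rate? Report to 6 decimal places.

0.006268

The Beta prior is conjugate to a Binomial/Bernoulli likelihood; the update adds successes to α and failures to β.
After batch 1: Beta(4.6+1, 0.6+16) = Beta(5.6, 16.6).
After batch 2: Beta(5.6+11, 16.6+5) = Beta(16.6, 21.6).
Var = αβ/((α+β)²(α+β+1)) = 16.6·21.6/(38.2²·39.2) = 0.006268.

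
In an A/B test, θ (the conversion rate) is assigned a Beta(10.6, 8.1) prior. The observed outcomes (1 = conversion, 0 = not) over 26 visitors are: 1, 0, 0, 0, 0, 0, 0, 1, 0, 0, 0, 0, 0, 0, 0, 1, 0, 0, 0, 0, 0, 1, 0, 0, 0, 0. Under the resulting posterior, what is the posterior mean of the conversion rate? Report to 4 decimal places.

The Beta prior is conjugate to a Binomial/Bernoulli likelihood; the update adds successes to α and failures to β.
Posterior: Beta(α+k, β+n−k) = Beta(10.6+4, 8.1+22) = Beta(14.6, 30.1).
Posterior mean = α/(α+β) = 14.6/44.7 = 0.3266.

0.3266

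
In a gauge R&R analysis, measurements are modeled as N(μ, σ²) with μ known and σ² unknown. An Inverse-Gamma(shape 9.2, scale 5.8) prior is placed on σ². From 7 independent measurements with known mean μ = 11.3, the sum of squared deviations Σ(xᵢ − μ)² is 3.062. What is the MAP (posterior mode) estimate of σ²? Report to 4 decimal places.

With known mean μ and an Inverse-Gamma(α, β) prior on σ², the Normal likelihood is conjugate: posterior is Inv-Gamma(α + n/2, β + Σ(xᵢ−μ)²/2).
Posterior: Inv-Gamma(9.2 + 7/2, 5.8 + 3.062/2) = Inv-Gamma(12.70, 7.3310).
Mode = β/(α+1) = 7.3310/13.70 = 0.5351.

0.5351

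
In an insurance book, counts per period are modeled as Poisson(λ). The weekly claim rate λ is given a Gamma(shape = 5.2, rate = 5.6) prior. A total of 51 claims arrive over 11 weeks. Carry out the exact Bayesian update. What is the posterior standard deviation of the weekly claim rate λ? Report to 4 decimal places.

With a Gamma(shape α, rate β) prior, the Poisson likelihood is conjugate: the posterior is Gamma(α + ΣXᵢ, β + n).
Posterior: Gamma(α+S, β+n) = Gamma(5.2+51, 5.6+11) = Gamma(56.2, 16.6).
SD = √α/β = √56.2/16.6 = 0.4516.

0.4516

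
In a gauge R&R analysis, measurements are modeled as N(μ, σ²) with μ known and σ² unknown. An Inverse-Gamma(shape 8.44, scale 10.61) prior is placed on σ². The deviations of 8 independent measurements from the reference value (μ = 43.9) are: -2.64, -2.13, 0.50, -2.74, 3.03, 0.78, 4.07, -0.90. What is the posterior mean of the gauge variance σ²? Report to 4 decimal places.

2.9567

With known mean μ and an Inverse-Gamma(α, β) prior on σ², the Normal likelihood is conjugate: posterior is Inv-Gamma(α + n/2, β + Σ(xᵢ−μ)²/2).
Σ(xᵢ−μ)² = (-2.64)² + (-2.13)² + (0.50)² + (-2.74)² + (3.03)² + (0.78)² + (4.07)² + (-0.90)² = 46.4283.
Posterior: Inv-Gamma(8.44 + 8/2, 10.61 + 46.4283/2) = Inv-Gamma(12.44, 33.82415).
E[σ²|data] = β/(α−1) = 33.82415/11.44 = 2.9567.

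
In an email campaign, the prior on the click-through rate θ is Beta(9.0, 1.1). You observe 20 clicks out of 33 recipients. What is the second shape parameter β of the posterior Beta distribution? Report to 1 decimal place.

14.1

The Beta prior is conjugate to a Binomial/Bernoulli likelihood; the update adds successes to α and failures to β.
Posterior: Beta(α+k, β+n−k) = Beta(9.0+20, 1.1+13) = Beta(29.0, 14.1).
Posterior β = 14.1.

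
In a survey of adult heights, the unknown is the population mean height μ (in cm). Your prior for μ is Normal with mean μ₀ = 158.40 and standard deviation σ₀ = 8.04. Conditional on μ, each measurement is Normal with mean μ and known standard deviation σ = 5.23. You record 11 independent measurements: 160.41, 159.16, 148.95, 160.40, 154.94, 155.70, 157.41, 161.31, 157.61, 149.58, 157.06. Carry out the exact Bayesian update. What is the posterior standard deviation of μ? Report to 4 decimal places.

For Normal data with known variance σ², a Normal(μ₀, σ₀²) prior on μ is conjugate. Posterior precision = 1/σ₀² + n/σ²; posterior mean is the precision-weighted average of μ₀ and x̄.
σ₀² = 8.04² = 64.6416, σ² = 5.23² = 27.3529; σ² + n·σ₀² = 27.3529 + 11·64.6416 = 738.4105.
Posterior precision = 1/σ₀² + n/σ² = 1/64.6416 + 11/27.3529 = (σ² + n·σ₀²)/(σ₀²σ²) = 738.4105/(64.6416·27.3529); posterior variance σₙ² = σ₀²σ²/(σ² + n·σ₀²) = 64.6416·27.3529/738.4105 = 2.394515.
Posterior SD = √σₙ² = √(64.6416·27.3529/738.4105) = 1.5474.

1.5474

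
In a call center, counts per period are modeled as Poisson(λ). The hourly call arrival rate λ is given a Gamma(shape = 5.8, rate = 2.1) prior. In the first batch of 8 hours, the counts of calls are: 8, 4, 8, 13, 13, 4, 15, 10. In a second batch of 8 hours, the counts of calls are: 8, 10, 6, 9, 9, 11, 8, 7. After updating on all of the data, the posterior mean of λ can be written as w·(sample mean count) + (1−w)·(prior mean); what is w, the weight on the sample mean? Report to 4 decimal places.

With a Gamma(shape α, rate β) prior, the Poisson likelihood is conjugate: the posterior is Gamma(α + ΣXᵢ, β + n).
Total number of hours: n = 8 + 8 = 16.
Posterior mean = (α₀+S)/(β₀+n) = [n/(β₀+n)]·(S/n) + [β₀/(β₀+n)]·(α₀/β₀), so only n and β₀ enter the weight.
Weight on data w = n/(β₀+n) = 16/(2.1+16) = 16/18.1 = 0.8840.

0.8840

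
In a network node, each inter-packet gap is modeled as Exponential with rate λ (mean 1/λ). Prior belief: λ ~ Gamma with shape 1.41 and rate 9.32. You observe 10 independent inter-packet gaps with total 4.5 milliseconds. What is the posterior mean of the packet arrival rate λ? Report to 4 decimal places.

With a Gamma(shape α, rate β) prior on the exponential rate λ, the posterior after n observations with total T = Σxᵢ is Gamma(α+n, β+T).
Posterior: Gamma(1.41+10, 9.32+4.5) = Gamma(11.41, 13.82).
Posterior mean of λ = α/β = 11.41/13.82 = 0.8256.

0.8256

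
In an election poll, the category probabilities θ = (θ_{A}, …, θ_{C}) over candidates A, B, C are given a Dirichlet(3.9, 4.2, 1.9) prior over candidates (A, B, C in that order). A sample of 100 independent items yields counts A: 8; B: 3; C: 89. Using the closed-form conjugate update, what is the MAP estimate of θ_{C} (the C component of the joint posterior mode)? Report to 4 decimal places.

0.8402

The Dirichlet prior is conjugate to the Multinomial likelihood: each posterior αⱼ = prior αⱼ + observed count nⱼ.
Posterior concentration: (11.9, 7.2, 90.9), total = 110.0.
Joint mode component: (α_{C}−1)/(Σα−K) = 89.9/107.0 = 0.8402.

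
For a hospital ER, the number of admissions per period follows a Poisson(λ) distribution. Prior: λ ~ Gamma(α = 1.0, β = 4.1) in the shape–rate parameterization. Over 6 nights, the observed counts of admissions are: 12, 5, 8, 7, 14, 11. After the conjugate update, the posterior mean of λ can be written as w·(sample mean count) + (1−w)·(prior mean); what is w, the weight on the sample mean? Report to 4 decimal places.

With a Gamma(shape α, rate β) prior, the Poisson likelihood is conjugate: the posterior is Gamma(α + ΣXᵢ, β + n).
Posterior mean = (α₀+S)/(β₀+n) = [n/(β₀+n)]·(S/n) + [β₀/(β₀+n)]·(α₀/β₀), so only n and β₀ enter the weight.
Weight on data w = n/(β₀+n) = 6/(4.1+6) = 6/10.1 = 0.5941.

0.5941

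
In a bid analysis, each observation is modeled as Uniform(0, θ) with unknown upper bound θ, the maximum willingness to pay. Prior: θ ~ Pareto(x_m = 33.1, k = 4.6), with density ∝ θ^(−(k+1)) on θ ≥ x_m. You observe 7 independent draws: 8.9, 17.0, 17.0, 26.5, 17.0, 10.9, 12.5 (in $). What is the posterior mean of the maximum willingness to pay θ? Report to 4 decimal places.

36.2226

A Pareto(scale x_m, shape k) prior on the upper bound θ of Uniform(0, θ) is conjugate: posterior is Pareto(max(x_m, max xᵢ), k + n).
Sample maximum = 26.5; prior scale x_m = 33.1 → posterior scale = max = 33.1.
Posterior shape = 4.6 + 7 = 11.6.
E[θ|data] = k·x_m/(k−1) = 11.6·33.1/10.6 = 36.2226.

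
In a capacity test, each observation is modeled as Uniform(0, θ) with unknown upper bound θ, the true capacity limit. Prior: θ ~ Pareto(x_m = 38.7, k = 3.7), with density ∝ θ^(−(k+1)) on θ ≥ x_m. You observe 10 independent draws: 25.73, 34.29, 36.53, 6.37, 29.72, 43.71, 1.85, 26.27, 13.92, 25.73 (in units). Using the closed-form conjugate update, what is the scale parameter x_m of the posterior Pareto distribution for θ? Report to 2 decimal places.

43.71

A Pareto(scale x_m, shape k) prior on the upper bound θ of Uniform(0, θ) is conjugate: posterior is Pareto(max(x_m, max xᵢ), k + n).
Sample maximum = 43.71; prior scale x_m = 38.7 → posterior scale = max = 43.71.
Posterior shape = 3.7 + 10 = 13.7.
Posterior scale x_m = 43.71.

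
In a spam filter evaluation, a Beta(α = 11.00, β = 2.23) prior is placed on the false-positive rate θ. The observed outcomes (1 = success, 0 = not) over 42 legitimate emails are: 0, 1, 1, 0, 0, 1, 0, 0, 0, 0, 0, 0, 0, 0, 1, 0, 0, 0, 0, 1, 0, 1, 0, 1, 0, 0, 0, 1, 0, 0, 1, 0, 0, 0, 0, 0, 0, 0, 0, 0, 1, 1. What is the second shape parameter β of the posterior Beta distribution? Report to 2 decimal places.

The Beta prior is conjugate to a Binomial/Bernoulli likelihood; the update adds successes to α and failures to β.
Posterior: Beta(α+k, β+n−k) = Beta(11.00+11, 2.23+31) = Beta(22.00, 33.23).
Posterior β = 33.23.

33.23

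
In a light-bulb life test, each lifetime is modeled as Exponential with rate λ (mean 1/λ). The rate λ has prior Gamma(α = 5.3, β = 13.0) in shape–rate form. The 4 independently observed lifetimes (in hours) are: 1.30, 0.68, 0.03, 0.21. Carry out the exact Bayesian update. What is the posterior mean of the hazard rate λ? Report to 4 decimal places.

With a Gamma(shape α, rate β) prior on the exponential rate λ, the posterior after n observations with total T = Σxᵢ is Gamma(α+n, β+T).
Sum of observations T = 2.22 hours; n = 4.
Posterior: Gamma(5.3+4, 13.0+2.22) = Gamma(9.3, 15.22).
Posterior mean of λ = α/β = 9.3/15.22 = 0.6110.

0.6110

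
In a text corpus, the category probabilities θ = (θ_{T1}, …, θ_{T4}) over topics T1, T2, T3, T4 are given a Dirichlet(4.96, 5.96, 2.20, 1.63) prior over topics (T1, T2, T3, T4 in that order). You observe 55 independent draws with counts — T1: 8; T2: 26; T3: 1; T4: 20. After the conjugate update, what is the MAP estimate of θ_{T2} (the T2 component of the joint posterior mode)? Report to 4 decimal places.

The Dirichlet prior is conjugate to the Multinomial likelihood: each posterior αⱼ = prior αⱼ + observed count nⱼ.
Posterior concentration: (12.96, 31.96, 3.20, 21.63), total = 69.75.
Joint mode component: (α_{T2}−1)/(Σα−K) = 30.96/65.75 = 0.4709.

0.4709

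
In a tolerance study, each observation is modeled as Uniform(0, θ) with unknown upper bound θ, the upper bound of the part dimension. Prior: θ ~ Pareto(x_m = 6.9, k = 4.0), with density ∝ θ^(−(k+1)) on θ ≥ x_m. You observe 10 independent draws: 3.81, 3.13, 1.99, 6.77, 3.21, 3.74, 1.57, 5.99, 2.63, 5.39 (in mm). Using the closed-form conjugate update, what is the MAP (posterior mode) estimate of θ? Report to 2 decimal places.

6.90

A Pareto(scale x_m, shape k) prior on the upper bound θ of Uniform(0, θ) is conjugate: posterior is Pareto(max(x_m, max xᵢ), k + n).
Sample maximum = 6.77; prior scale x_m = 6.9 → posterior scale = max = 6.90.
Posterior shape = 4.0 + 10 = 14.0.
The Pareto density is decreasing on [x_m, ∞), so the mode is x_m = 6.90.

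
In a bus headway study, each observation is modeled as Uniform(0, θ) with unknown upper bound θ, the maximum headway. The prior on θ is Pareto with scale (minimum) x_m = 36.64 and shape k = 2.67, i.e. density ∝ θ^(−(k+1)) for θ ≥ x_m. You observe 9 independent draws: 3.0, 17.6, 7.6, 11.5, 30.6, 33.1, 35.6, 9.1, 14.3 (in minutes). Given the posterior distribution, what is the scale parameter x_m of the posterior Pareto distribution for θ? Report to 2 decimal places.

36.64

A Pareto(scale x_m, shape k) prior on the upper bound θ of Uniform(0, θ) is conjugate: posterior is Pareto(max(x_m, max xᵢ), k + n).
Sample maximum = 35.6; prior scale x_m = 36.64 → posterior scale = max = 36.64.
Posterior shape = 2.67 + 9 = 11.67.
Posterior scale x_m = 36.64.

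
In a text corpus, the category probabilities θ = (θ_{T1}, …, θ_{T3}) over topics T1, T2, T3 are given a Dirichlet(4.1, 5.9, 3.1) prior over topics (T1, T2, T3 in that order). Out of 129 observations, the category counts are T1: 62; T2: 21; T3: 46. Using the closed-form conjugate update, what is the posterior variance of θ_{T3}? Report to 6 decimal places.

The Dirichlet prior is conjugate to the Multinomial likelihood: each posterior αⱼ = prior αⱼ + observed count nⱼ.
Posterior concentration: (66.1, 26.9, 49.1), total = 142.1.
Var[θ_j] = α_j(Σα−α_j)/((Σα)²(Σα+1)) = 49.1·93.0/(142.1²·143.1) = 0.001580.

0.001580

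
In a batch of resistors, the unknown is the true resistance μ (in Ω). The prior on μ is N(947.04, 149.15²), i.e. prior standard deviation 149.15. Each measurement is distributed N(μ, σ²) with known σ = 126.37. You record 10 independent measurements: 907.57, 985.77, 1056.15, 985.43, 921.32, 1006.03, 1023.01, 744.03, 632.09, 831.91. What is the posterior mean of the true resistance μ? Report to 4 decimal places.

911.8567

For Normal data with known variance σ², a Normal(μ₀, σ₀²) prior on μ is conjugate. Posterior precision = 1/σ₀² + n/σ²; posterior mean is the precision-weighted average of μ₀ and x̄.
Σxᵢ = 907.57 + 985.77 + 1056.15 + 985.43 + 921.32 + 1006.03 + 1023.01 + 744.03 + 632.09 + 831.91 = 9093.31, so n·x̄ = 9093.31.
σ₀² = 149.15² = 22245.7225, σ² = 126.37² = 15969.3769; σ² + n·σ₀² = 15969.3769 + 10·22245.7225 = 238426.6019.
Posterior mean = (μ₀/σ₀² + n·x̄/σ²)/(1/σ₀² + n/σ²) = (σ²·μ₀ + σ₀²·n·x̄)/(σ² + n·σ₀²) = (15969.3769·947.04 + 22245.7225·9093.31)/238426.6019 = 217410889.565851/238426.6019 = 911.8567.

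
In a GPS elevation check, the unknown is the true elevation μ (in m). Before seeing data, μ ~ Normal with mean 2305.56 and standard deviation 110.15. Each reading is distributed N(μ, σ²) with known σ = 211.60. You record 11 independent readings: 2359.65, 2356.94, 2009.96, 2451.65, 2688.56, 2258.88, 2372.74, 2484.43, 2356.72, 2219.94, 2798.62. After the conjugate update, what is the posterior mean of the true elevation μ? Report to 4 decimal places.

2373.4231

For Normal data with known variance σ², a Normal(μ₀, σ₀²) prior on μ is conjugate. Posterior precision = 1/σ₀² + n/σ²; posterior mean is the precision-weighted average of μ₀ and x̄.
Σxᵢ = 2359.65 + 2356.94 + 2009.96 + 2451.65 + 2688.56 + 2258.88 + 2372.74 + 2484.43 + 2356.72 + 2219.94 + 2798.62 = 26358.09, so n·x̄ = 26358.09.
σ₀² = 110.15² = 12133.0225, σ² = 211.60² = 44774.56; σ² + n·σ₀² = 44774.56 + 11·12133.0225 = 178237.8075.
Posterior mean = (μ₀/σ₀² + n·x̄/σ²)/(1/σ₀² + n/σ²) = (σ²·μ₀ + σ₀²·n·x̄)/(σ² + n·σ₀²) = (44774.56·2305.56 + 12133.0225·26358.09)/178237.8075 = 423033733.580625/178237.8075 = 2373.4231.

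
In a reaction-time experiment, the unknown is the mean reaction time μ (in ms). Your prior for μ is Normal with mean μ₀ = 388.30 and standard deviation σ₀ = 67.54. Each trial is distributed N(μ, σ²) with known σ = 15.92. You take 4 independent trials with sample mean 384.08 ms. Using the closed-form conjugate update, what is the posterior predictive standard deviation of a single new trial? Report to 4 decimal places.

For Normal data with known variance σ², a Normal(μ₀, σ₀²) prior on μ is conjugate. Posterior precision = 1/σ₀² + n/σ²; posterior mean is the precision-weighted average of μ₀ and x̄.
σ₀² = 67.54² = 4561.6516, σ² = 15.92² = 253.4464; σ² + n·σ₀² = 253.4464 + 4·4561.6516 = 18500.0528.
Posterior precision = 1/σ₀² + n/σ² = 1/4561.6516 + 4/253.4464 = (σ² + n·σ₀²)/(σ₀²σ²) = 18500.0528/(4561.6516·253.4464); posterior variance σₙ² = σ₀²σ²/(σ² + n·σ₀²) = 4561.6516·253.4464/18500.0528 = 62.493561.
Predictive variance for one new observation = σₙ² + σ² = 4561.6516·253.4464/18500.0528 + 253.4464 = σ²·(σ₀² + 18500.0528)/18500.0528 = 253.4464·23061.7044/18500.0528 = 315.939961; SD = √(253.4464·23061.7044/18500.0528) = 17.7747.

17.7747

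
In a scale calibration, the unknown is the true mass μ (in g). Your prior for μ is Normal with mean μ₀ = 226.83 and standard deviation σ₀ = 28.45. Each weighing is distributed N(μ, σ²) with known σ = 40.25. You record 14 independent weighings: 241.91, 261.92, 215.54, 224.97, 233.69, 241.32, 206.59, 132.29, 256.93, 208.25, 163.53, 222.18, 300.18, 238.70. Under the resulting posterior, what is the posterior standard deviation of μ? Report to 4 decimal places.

For Normal data with known variance σ², a Normal(μ₀, σ₀²) prior on μ is conjugate. Posterior precision = 1/σ₀² + n/σ²; posterior mean is the precision-weighted average of μ₀ and x̄.
σ₀² = 28.45² = 809.4025, σ² = 40.25² = 1620.0625; σ² + n·σ₀² = 1620.0625 + 14·809.4025 = 12951.6975.
Posterior precision = 1/σ₀² + n/σ² = 1/809.4025 + 14/1620.0625 = (σ² + n·σ₀²)/(σ₀²σ²) = 12951.6975/(809.4025·1620.0625); posterior variance σₙ² = σ₀²σ²/(σ² + n·σ₀²) = 809.4025·1620.0625/12951.6975 = 101.244075.
Posterior SD = √σₙ² = √(809.4025·1620.0625/12951.6975) = 10.0620.

10.0620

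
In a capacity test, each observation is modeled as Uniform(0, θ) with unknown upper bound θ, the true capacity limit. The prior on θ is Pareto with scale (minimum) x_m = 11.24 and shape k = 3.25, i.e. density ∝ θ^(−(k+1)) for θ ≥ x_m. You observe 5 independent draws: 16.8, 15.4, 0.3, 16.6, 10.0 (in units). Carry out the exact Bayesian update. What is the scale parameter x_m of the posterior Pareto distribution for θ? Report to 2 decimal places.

16.80

A Pareto(scale x_m, shape k) prior on the upper bound θ of Uniform(0, θ) is conjugate: posterior is Pareto(max(x_m, max xᵢ), k + n).
Sample maximum = 16.8; prior scale x_m = 11.24 → posterior scale = max = 16.80.
Posterior shape = 3.25 + 5 = 8.25.
Posterior scale x_m = 16.80.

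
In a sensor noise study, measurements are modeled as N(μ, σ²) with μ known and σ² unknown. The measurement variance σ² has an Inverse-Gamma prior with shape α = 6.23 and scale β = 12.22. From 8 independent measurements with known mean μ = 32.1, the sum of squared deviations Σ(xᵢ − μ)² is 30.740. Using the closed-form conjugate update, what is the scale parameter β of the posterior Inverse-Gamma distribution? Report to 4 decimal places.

With known mean μ and an Inverse-Gamma(α, β) prior on σ², the Normal likelihood is conjugate: posterior is Inv-Gamma(α + n/2, β + Σ(xᵢ−μ)²/2).
Posterior: Inv-Gamma(6.23 + 8/2, 12.22 + 30.740/2) = Inv-Gamma(10.23, 27.5900).
Posterior β = 27.5900.

27.5900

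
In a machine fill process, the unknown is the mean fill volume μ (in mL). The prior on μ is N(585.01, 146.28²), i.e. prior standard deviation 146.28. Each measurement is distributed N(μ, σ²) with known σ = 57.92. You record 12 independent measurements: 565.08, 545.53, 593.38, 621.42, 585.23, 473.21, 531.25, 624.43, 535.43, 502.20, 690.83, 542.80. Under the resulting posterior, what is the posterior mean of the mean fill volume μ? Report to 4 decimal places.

For Normal data with known variance σ², a Normal(μ₀, σ₀²) prior on μ is conjugate. Posterior precision = 1/σ₀² + n/σ²; posterior mean is the precision-weighted average of μ₀ and x̄.
Σxᵢ = 565.08 + 545.53 + 593.38 + 621.42 + 585.23 + 473.21 + 531.25 + 624.43 + 535.43 + 502.20 + 690.83 + 542.80 = 6810.79, so n·x̄ = 6810.79.
σ₀² = 146.28² = 21397.8384, σ² = 57.92² = 3354.7264; σ² + n·σ₀² = 3354.7264 + 12·21397.8384 = 260128.7872.
Posterior mean = (μ₀/σ₀² + n·x̄/σ²)/(1/σ₀² + n/σ²) = (σ²·μ₀ + σ₀²·n·x̄)/(σ² + n·σ₀²) = (3354.7264·585.01 + 21397.8384·6810.79)/260128.7872 = 147698732.2876/260128.7872 = 567.7908.

567.7908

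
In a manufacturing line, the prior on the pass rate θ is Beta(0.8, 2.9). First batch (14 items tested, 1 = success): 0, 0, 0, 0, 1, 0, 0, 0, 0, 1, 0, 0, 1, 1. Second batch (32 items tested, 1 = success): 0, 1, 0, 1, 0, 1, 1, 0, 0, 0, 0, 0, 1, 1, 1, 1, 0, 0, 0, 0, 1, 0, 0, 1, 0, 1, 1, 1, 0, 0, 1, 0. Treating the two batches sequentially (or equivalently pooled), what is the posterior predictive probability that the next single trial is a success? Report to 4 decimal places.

The Beta prior is conjugate to a Binomial/Bernoulli likelihood; the update adds successes to α and failures to β.
After batch 1: Beta(0.8+4, 2.9+10) = Beta(4.8, 12.9).
After batch 2: Beta(4.8+14, 12.9+18) = Beta(18.8, 30.9).
For a single future Bernoulli trial, P(success | data) = α/(α+β) = 0.3783.

0.3783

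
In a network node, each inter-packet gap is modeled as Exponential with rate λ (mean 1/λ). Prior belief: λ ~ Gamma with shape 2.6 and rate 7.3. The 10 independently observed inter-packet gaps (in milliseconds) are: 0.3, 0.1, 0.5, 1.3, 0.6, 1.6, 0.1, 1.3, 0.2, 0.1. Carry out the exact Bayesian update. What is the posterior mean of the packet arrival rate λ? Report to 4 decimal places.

With a Gamma(shape α, rate β) prior on the exponential rate λ, the posterior after n observations with total T = Σxᵢ is Gamma(α+n, β+T).
Sum of observations T = 6.1 milliseconds; n = 10.
Posterior: Gamma(2.6+10, 7.3+6.1) = Gamma(12.6, 13.4).
Posterior mean of λ = α/β = 12.6/13.4 = 0.9403.

0.9403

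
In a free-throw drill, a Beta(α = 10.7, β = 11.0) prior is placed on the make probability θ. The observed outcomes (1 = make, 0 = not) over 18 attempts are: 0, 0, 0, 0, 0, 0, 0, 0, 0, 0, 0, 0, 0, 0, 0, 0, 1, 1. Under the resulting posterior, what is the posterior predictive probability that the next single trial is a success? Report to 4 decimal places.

The Beta prior is conjugate to a Binomial/Bernoulli likelihood; the update adds successes to α and failures to β.
Posterior: Beta(α+k, β+n−k) = Beta(10.7+2, 11.0+16) = Beta(12.7, 27.0).
For a single future Bernoulli trial, P(success | data) = α/(α+β) = 0.3199.

0.3199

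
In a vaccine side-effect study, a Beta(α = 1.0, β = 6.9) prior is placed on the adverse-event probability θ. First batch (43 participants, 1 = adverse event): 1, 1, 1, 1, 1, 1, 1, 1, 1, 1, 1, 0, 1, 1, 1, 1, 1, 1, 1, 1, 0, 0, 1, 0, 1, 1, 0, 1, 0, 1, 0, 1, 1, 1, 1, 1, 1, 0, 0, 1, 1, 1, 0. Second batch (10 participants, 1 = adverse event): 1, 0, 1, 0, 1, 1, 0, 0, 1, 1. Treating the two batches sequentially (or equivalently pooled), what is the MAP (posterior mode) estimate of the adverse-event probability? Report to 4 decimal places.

0.6621

The Beta prior is conjugate to a Binomial/Bernoulli likelihood; the update adds successes to α and failures to β.
After batch 1: Beta(1.0+33, 6.9+10) = Beta(34.0, 16.9).
After batch 2: Beta(34.0+6, 16.9+4) = Beta(40.0, 20.9).
Mode of Beta(a,b) for a,b>1 is (a−1)/(a+b−2) = 39.0/58.9 = 0.6621.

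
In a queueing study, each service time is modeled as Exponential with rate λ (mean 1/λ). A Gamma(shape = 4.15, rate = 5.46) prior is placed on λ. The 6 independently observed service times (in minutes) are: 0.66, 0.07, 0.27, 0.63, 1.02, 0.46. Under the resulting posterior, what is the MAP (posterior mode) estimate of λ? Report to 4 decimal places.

1.0677

With a Gamma(shape α, rate β) prior on the exponential rate λ, the posterior after n observations with total T = Σxᵢ is Gamma(α+n, β+T).
Sum of observations T = 3.11 minutes; n = 6.
Posterior: Gamma(4.15+6, 5.46+3.11) = Gamma(10.15, 8.57).
Mode = (α−1)/β = 1.0677.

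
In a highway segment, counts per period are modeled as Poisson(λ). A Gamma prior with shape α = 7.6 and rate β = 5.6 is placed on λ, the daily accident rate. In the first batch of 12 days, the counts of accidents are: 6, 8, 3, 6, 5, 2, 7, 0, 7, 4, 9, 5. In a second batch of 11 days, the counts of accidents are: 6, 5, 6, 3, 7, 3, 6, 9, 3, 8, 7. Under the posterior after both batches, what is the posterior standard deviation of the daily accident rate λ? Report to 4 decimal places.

0.4026

With a Gamma(shape α, rate β) prior, the Poisson likelihood is conjugate: the posterior is Gamma(α + ΣXᵢ, β + n).
Batch 1: sum of counts S = 62 over n = 12 days.
After batch 1: Gamma(α+S, β+n) = Gamma(7.6+62, 5.6+12) = Gamma(69.6, 17.6).
Batch 2: sum of counts S = 63 over n = 11 days.
After batch 2: Gamma(α+S, β+n) = Gamma(69.6+63, 17.6+11) = Gamma(132.6, 28.6).
SD = √α/β = √132.6/28.6 = 0.4026.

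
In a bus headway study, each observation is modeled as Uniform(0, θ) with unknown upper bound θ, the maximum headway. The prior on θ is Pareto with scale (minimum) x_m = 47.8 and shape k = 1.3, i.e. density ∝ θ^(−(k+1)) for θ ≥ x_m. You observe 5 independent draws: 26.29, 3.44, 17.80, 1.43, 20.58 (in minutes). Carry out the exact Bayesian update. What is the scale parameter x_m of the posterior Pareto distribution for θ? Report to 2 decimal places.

47.80

A Pareto(scale x_m, shape k) prior on the upper bound θ of Uniform(0, θ) is conjugate: posterior is Pareto(max(x_m, max xᵢ), k + n).
Sample maximum = 26.29; prior scale x_m = 47.8 → posterior scale = max = 47.80.
Posterior shape = 1.3 + 5 = 6.3.
Posterior scale x_m = 47.80.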